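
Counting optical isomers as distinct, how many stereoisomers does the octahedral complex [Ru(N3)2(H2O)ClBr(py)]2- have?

The six octahedral sites form three mutually perpendicular trans pairs.
Systematic enumeration (placing each ligand type in turn and discarding arrangements equivalent by rotation or reflection) gives 9 geometric isomers.
Of these, 6 lack any improper symmetry element and so occur as enantiomeric pairs, giving 9 + 6 = 15 stereoisomers in total.

15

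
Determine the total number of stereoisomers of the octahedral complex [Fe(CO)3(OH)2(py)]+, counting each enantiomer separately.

3

The distinct arrangements are (3 in all): CO mer, OH cis; CO mer, OH trans; CO fac, OH cis.
Each arrangement has an internal mirror plane or centre of symmetry, so none is chiral.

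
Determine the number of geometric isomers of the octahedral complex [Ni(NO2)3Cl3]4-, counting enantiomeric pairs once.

Working through the distinct placements yields 2 geometric isomers: NO2 mer; NO2 fac.

2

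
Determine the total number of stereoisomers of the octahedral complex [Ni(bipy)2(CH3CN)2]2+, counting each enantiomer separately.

Each bipy is bidentate and must span two cis positions.
The distinct arrangements are (2 in all): CH3CN trans; CH3CN cis (chiral).
One of these lacks any improper symmetry element and so occurs as an enantiomeric pair, giving 2 + 1 = 3 stereoisomers in total.

3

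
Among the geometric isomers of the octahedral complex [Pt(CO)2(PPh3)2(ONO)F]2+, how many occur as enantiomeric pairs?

The distinct arrangements are (6 in all): CO trans, PPh3 trans; CO trans, PPh3 cis; CO cis, PPh3 trans; CO cis, PPh3 cis (3 arrangements, 2 chiral).
Of these, 2 lack any improper symmetry element and so occur as enantiomeric pairs, giving 6 + 2 = 8 stereoisomers in total.

2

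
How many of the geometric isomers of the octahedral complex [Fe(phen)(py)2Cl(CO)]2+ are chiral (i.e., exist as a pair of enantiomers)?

In an octahedral complex each vertex has one trans partner and four cis neighbours.
Each phen is bidentate and must span two cis positions.
There are 4 geometric isomers: py cis (3 arrangements, 2 chiral); py trans.
Of these, 2 lack any improper symmetry element and so occur as enantiomeric pairs, giving 4 + 2 = 6 stereoisomers in total.

2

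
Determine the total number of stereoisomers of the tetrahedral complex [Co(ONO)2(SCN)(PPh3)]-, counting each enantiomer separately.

1

In a tetrahedral complex all four positions are equivalent and every pair of ligands is adjacent — there is no cis/trans distinction.
Only one geometric arrangement is possible.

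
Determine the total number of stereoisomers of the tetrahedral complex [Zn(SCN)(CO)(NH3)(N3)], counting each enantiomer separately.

2

Only one geometric arrangement is possible; it has no improper symmetry element, so it exists as a pair of enantiomers (2 stereoisomers).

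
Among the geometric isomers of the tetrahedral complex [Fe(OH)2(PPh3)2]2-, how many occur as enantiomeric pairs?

In a tetrahedral complex all four positions are equivalent and every pair of ligands is adjacent — there is no cis/trans distinction.
Only one geometric arrangement is possible.

0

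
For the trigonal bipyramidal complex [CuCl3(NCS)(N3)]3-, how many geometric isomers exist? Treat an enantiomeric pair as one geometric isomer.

4

In a trigonal bipyramid the two axial positions differ from the three equatorial ones.
The distinct arrangements are (4 in all): NCS equatorial, N3 equatorial; NCS equatorial, N3 axial; NCS axial, N3 equatorial; NCS axial, N3 axial.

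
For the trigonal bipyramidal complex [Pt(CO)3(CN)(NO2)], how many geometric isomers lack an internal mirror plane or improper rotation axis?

0

A trigonal bipyramid has two axial and three equatorial sites, which are chemically inequivalent.
Systematic placement gives 4 geometric isomers: CN axial, NO2 equatorial; CN axial, NO2 axial; CN equatorial, NO2 equatorial; CN equatorial, NO2 axial.
Each arrangement has an internal mirror plane or centre of symmetry, so none is chiral.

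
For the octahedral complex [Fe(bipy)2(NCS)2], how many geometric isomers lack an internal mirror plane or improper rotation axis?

1

The six octahedral sites form three mutually perpendicular trans pairs.
Each bipy is bidentate and must span two cis positions.
The distinct arrangements are (2 in all): NCS trans; NCS cis (chiral).
One of these lacks any improper symmetry element and so occurs as an enantiomeric pair, giving 2 + 1 = 3 stereoisomers in total.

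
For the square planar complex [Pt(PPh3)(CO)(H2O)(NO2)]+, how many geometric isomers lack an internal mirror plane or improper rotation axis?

A square has two trans pairs of vertices; adjacent vertices are cis.
Systematic placement gives 3 geometric isomers: (CO/NO2 trans, H2O/PPh3 trans); (CO/PPh3 trans, H2O/NO2 trans); (CO/H2O trans, NO2/PPh3 trans).
Each arrangement has an internal mirror plane or centre of symmetry, so none is chiral.

0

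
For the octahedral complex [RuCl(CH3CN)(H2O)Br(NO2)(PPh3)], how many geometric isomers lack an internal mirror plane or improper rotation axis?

The six octahedral sites form three mutually perpendicular trans pairs.
Exhaustive case analysis gives 15 geometric isomers.
Of these, 15 lack any improper symmetry element and so occur as enantiomeric pairs, giving 15 + 15 = 30 stereoisomers in total.

15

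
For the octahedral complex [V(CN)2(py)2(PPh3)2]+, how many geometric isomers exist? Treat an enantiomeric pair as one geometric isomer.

5

An octahedron has six vertices in three trans pairs; every non-trans pair is cis.
There are 5 geometric isomers: CN trans, py trans, PPh3 trans; CN trans, py cis, PPh3 cis; CN cis, py trans, PPh3 cis; CN cis, py cis, PPh3 cis (chiral); CN cis, py cis, PPh3 trans.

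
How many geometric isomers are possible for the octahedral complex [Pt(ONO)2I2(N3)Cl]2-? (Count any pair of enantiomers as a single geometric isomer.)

In an octahedral complex each vertex has one trans partner and four cis neighbours.
There are 6 geometric isomers: ONO trans, I cis; ONO cis, I cis (3 arrangements, 2 chiral); ONO trans, I trans; ONO cis, I trans.

6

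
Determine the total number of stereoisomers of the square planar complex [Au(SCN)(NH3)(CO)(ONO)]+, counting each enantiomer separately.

3

In a square planar complex each vertex has one trans partner and two cis neighbours.
Working through the distinct placements yields 3 geometric isomers: (CO/ONO trans, NH3/SCN trans); (CO/SCN trans, NH3/ONO trans); (CO/NH3 trans, ONO/SCN trans).
Each arrangement has an internal mirror plane or centre of symmetry, so none is chiral.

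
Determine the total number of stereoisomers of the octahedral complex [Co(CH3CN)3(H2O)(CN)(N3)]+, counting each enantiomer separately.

5

In an octahedral complex each vertex has one trans partner and four cis neighbours.
There are 4 geometric isomers: CH3CN mer (3 arrangements); CH3CN fac (chiral).
One of these lacks any improper symmetry element and so occurs as an enantiomeric pair, giving 4 + 1 = 5 stereoisomers in total.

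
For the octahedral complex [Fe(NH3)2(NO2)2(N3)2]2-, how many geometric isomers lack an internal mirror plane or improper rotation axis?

1

The distinct arrangements are (5 in all): NH3 trans, NO2 trans, N3 trans; NH3 cis, NO2 cis, N3 trans; NH3 cis, NO2 trans, N3 cis; NH3 cis, NO2 cis, N3 cis (chiral); NH3 trans, NO2 cis, N3 cis.
One of these lacks any improper symmetry element and so occurs as an enantiomeric pair, giving 5 + 1 = 6 stereoisomers in total.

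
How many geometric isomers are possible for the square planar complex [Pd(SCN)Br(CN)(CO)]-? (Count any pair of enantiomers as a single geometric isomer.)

In a square planar complex each vertex has one trans partner and two cis neighbours.
Working through the distinct placements yields 3 geometric isomers: (Br/CO trans, CN/SCN trans); (Br/SCN trans, CN/CO trans); (Br/CN trans, CO/SCN trans).

3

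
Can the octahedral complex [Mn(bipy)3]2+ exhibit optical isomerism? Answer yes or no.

An octahedron has six vertices in three trans pairs; every non-trans pair is cis.
Each bipy is bidentate and must span two cis positions.
Only one geometric arrangement is possible; it has no improper symmetry element, so it exists as a pair of enantiomers (2 stereoisomers).

yes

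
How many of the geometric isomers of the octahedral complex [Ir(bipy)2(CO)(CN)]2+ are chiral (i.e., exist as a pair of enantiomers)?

1

An octahedron has six vertices in three trans pairs; every non-trans pair is cis.
Each bipy is bidentate and must span two cis positions.
Systematic placement gives 2 geometric isomers: CO and CN mutually trans; CO and CN mutually cis (chiral).
One of these lacks any improper symmetry element and so occurs as an enantiomeric pair, giving 2 + 1 = 3 stereoisomers in total.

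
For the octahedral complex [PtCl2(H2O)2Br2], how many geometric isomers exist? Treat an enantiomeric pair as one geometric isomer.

The six octahedral sites form three mutually perpendicular trans pairs.
The distinct arrangements are (5 in all): Cl trans, H2O trans, Br trans; Cl cis, H2O cis, Br trans; Cl cis, H2O trans, Br cis; Cl cis, H2O cis, Br cis (chiral); Cl trans, H2O cis, Br cis.

5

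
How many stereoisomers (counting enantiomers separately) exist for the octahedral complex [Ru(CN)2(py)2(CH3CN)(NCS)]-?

In an octahedral complex each vertex has one trans partner and four cis neighbours.
There are 6 geometric isomers: CN cis, py trans; CN cis, py cis (3 arrangements, 2 chiral); CN trans, py trans; CN trans, py cis.
Of these, 2 lack any improper symmetry element and so occur as enantiomeric pairs, giving 6 + 2 = 8 stereoisomers in total.

8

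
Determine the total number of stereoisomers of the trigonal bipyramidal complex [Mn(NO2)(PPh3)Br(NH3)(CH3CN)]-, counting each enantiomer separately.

In a trigonal bipyramid the two axial positions differ from the three equatorial ones.
Placing the ligands in turn and identifying arrangements related by rotation or reflection leaves 10 distinct geometric isomers.
Of these, 10 lack any improper symmetry element and so occur as enantiomeric pairs, giving 10 + 10 = 20 stereoisomers in total.

20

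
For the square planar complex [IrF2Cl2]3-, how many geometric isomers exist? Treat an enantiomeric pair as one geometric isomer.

2

In a square planar complex each vertex has one trans partner and two cis neighbours.
The distinct arrangements are (2 in all): F cis; F trans.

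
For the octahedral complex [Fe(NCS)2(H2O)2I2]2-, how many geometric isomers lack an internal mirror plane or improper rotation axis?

1

The distinct arrangements are (5 in all): NCS trans, H2O trans, I trans; NCS cis, H2O trans, I cis; NCS trans, H2O cis, I cis; NCS cis, H2O cis, I cis (chiral); NCS cis, H2O cis, I trans.
One of these lacks any improper symmetry element and so occurs as an enantiomeric pair, giving 5 + 1 = 6 stereoisomers in total.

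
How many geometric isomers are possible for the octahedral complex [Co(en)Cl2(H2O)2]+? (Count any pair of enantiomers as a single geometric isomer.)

An octahedron has six vertices in three trans pairs; every non-trans pair is cis.
Each en is bidentate and must span two cis positions.
Working through the distinct placements yields 3 geometric isomers: Cl trans, H2O cis; Cl cis, H2O cis (chiral); Cl cis, H2O trans.

3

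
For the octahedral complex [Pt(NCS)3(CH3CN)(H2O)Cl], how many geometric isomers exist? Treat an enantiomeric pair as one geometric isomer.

4

The six octahedral sites form three mutually perpendicular trans pairs.
Working through the distinct placements yields 4 geometric isomers: NCS mer (3 arrangements); NCS fac (chiral).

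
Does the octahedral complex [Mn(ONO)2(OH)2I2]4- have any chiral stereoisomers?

yes

An octahedron has six vertices in three trans pairs; every non-trans pair is cis.
The distinct arrangements are (5 in all): ONO trans, OH trans, I trans; ONO cis, OH cis, I trans; ONO trans, OH cis, I cis; ONO cis, OH cis, I cis (chiral); ONO cis, OH trans, I cis.
One of these lacks any improper symmetry element and so occurs as an enantiomeric pair, giving 5 + 1 = 6 stereoisomers in total.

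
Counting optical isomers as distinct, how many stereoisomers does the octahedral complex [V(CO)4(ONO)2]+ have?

Working through the distinct placements yields 2 geometric isomers: ONO trans; ONO cis.
Each arrangement has an internal mirror plane or centre of symmetry, so none is chiral.

2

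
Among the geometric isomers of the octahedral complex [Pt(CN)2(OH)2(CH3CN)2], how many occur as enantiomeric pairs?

1

The six octahedral sites form three mutually perpendicular trans pairs.
Working through the distinct placements yields 5 geometric isomers: CN trans, OH trans, CH3CN trans; CN cis, OH cis, CH3CN trans; CN cis, OH trans, CH3CN cis; CN cis, OH cis, CH3CN cis (chiral); CN trans, OH cis, CH3CN cis.
One of these lacks any improper symmetry element and so occurs as an enantiomeric pair, giving 5 + 1 = 6 stereoisomers in total.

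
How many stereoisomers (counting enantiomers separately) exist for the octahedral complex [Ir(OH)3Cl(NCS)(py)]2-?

5

Working through the distinct placements yields 4 geometric isomers: OH mer (3 arrangements); OH fac (chiral).
One of these lacks any improper symmetry element and so occurs as an enantiomeric pair, giving 4 + 1 = 5 stereoisomers in total.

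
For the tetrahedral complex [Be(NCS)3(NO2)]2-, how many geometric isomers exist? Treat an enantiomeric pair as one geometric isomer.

All four vertices of a tetrahedron are equivalent and mutually adjacent, so cis/trans isomerism cannot arise.
Only one geometric arrangement is possible.

1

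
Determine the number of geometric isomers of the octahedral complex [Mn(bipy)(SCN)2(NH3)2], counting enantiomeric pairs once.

3

An octahedron has six vertices in three trans pairs; every non-trans pair is cis.
Each bipy is bidentate and must span two cis positions.
The distinct arrangements are (3 in all): SCN cis, NH3 trans; SCN cis, NH3 cis (chiral); SCN trans, NH3 cis.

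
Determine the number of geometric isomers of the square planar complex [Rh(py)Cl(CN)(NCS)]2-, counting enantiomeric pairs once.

3

In a square planar complex each vertex has one trans partner and two cis neighbours.
Working through the distinct placements yields 3 geometric isomers: (CN/NCS trans, Cl/py trans); (CN/py trans, Cl/NCS trans); (CN/Cl trans, NCS/py trans).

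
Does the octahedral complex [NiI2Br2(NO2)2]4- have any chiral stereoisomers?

Systematic placement gives 5 geometric isomers: I trans, Br trans, NO2 trans; I cis, Br trans, NO2 cis; I cis, Br cis, NO2 trans; I cis, Br cis, NO2 cis (chiral); I trans, Br cis, NO2 cis.
One of these lacks any improper symmetry element and so occurs as an enantiomeric pair, giving 5 + 1 = 6 stereoisomers in total.

yes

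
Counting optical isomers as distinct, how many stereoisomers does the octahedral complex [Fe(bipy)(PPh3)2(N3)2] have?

Each bipy is bidentate and must span two cis positions.
Working through the distinct placements yields 3 geometric isomers: PPh3 cis, N3 trans; PPh3 cis, N3 cis (chiral); PPh3 trans, N3 cis.
One of these lacks any improper symmetry element and so occurs as an enantiomeric pair, giving 3 + 1 = 4 stereoisomers in total.

4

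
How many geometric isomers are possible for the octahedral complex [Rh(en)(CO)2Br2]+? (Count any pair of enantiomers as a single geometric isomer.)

An octahedron has six vertices in three trans pairs; every non-trans pair is cis.
Each en is bidentate and must span two cis positions.
Systematic placement gives 3 geometric isomers: CO cis, Br trans; CO cis, Br cis (chiral); CO trans, Br cis.

3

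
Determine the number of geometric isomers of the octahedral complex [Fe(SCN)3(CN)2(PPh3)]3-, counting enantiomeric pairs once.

In an octahedral complex each vertex has one trans partner and four cis neighbours.
The distinct arrangements are (3 in all): SCN mer, CN trans; SCN mer, CN cis; SCN fac, CN cis.

3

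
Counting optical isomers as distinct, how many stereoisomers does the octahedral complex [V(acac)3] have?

The six octahedral sites form three mutually perpendicular trans pairs.
Each acac is bidentate and must span two cis positions.
Only one geometric arrangement is possible; it has no improper symmetry element, so it exists as a pair of enantiomers (2 stereoisomers).

2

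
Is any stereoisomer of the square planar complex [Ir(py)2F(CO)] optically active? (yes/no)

no

A square has two trans pairs of vertices; adjacent vertices are cis.
The distinct arrangements are (2 in all): py cis; py trans.
Each arrangement has an internal mirror plane or centre of symmetry, so none is chiral.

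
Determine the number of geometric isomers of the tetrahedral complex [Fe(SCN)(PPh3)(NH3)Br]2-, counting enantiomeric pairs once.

1

Only one geometric arrangement is possible; it has no improper symmetry element, so it exists as a pair of enantiomers (2 stereoisomers).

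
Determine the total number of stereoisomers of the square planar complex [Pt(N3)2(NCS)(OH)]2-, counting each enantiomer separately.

2

There are 2 geometric isomers: N3 cis; N3 trans.
Each arrangement has an internal mirror plane or centre of symmetry, so none is chiral.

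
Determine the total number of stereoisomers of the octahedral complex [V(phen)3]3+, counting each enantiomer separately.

2

Each phen is bidentate and must span two cis positions.
Only one geometric arrangement is possible; it has no improper symmetry element, so it exists as a pair of enantiomers (2 stereoisomers).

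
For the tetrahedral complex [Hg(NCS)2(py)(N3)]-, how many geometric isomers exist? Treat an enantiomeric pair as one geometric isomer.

1

All four vertices of a tetrahedron are equivalent and mutually adjacent, so cis/trans isomerism cannot arise.
Only one geometric arrangement is possible.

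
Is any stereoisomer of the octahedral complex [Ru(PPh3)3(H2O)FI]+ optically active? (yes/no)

yes

In an octahedral complex each vertex has one trans partner and four cis neighbours.
There are 4 geometric isomers: PPh3 mer (3 arrangements); PPh3 fac (chiral).
One of these lacks any improper symmetry element and so occurs as an enantiomeric pair, giving 4 + 1 = 5 stereoisomers in total.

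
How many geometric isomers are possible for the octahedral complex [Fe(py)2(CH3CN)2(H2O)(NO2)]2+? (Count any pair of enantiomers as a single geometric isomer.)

The six octahedral sites form three mutually perpendicular trans pairs.
There are 6 geometric isomers: py trans, CH3CN trans; py cis, CH3CN trans; py trans, CH3CN cis; py cis, CH3CN cis (3 arrangements, 2 chiral).

6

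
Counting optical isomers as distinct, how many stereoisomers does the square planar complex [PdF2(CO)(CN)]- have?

2

A square has two trans pairs of vertices; adjacent vertices are cis.
There are 2 geometric isomers: F cis; F trans.
Each arrangement has an internal mirror plane or centre of symmetry, so none is chiral.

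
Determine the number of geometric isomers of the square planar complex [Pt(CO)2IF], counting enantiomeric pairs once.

2

There are 2 geometric isomers: CO cis; CO trans.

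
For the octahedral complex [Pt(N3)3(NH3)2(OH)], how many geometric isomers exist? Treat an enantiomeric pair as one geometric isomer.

3

There are 3 geometric isomers: N3 mer, NH3 cis; N3 mer, NH3 trans; N3 fac, NH3 cis.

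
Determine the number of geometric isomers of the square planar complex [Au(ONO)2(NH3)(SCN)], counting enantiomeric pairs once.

2

In a square planar complex each vertex has one trans partner and two cis neighbours.
Working through the distinct placements yields 2 geometric isomers: ONO cis; ONO trans.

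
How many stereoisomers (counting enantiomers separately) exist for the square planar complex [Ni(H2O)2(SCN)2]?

In a square planar complex each vertex has one trans partner and two cis neighbours.
There are 2 geometric isomers: H2O cis; H2O trans.
Each arrangement has an internal mirror plane or centre of symmetry, so none is chiral.

2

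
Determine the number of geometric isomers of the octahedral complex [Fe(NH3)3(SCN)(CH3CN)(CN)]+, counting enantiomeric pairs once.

Working through the distinct placements yields 4 geometric isomers: NH3 mer (3 arrangements); NH3 fac (chiral).

4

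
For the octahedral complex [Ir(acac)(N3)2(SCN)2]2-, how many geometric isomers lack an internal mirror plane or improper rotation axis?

Each acac is bidentate and must span two cis positions.
Working through the distinct placements yields 3 geometric isomers: N3 trans, SCN cis; N3 cis, SCN cis (chiral); N3 cis, SCN trans.
One of these lacks any improper symmetry element and so occurs as an enantiomeric pair, giving 3 + 1 = 4 stereoisomers in total.

1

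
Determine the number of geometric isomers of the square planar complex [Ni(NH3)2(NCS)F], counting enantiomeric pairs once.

Systematic placement gives 2 geometric isomers: NH3 cis; NH3 trans.

2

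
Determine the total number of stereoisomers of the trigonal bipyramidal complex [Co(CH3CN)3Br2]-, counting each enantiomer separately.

3

In a trigonal bipyramid the two axial positions differ from the three equatorial ones.
The distinct arrangements are (3 in all): Br both axial; Br one axial, one equatorial; Br both equatorial.
Each arrangement has an internal mirror plane or centre of symmetry, so none is chiral.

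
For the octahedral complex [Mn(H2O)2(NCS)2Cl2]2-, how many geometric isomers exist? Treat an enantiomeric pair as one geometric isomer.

The six octahedral sites form three mutually perpendicular trans pairs.
There are 5 geometric isomers: H2O trans, NCS trans, Cl trans; H2O cis, NCS cis, Cl trans; H2O cis, NCS trans, Cl cis; H2O cis, NCS cis, Cl cis (chiral); H2O trans, NCS cis, Cl cis.

5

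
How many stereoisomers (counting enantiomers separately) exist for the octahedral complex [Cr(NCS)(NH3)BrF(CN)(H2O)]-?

30

The six octahedral sites form three mutually perpendicular trans pairs.
Exhaustive case analysis gives 15 geometric isomers.
Of these, 15 lack any improper symmetry element and so occur as enantiomeric pairs, giving 15 + 15 = 30 stereoisomers in total.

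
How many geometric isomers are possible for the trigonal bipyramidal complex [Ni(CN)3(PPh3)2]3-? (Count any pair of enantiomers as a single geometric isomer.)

In a trigonal bipyramid the two axial positions differ from the three equatorial ones.
Systematic placement gives 3 geometric isomers: PPh3 both equatorial; PPh3 one axial, one equatorial; PPh3 both axial.

3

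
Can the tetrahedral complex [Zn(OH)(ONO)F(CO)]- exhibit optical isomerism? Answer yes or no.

yes

All four vertices of a tetrahedron are equivalent and mutually adjacent, so cis/trans isomerism cannot arise.
Only one geometric arrangement is possible; it has no improper symmetry element, so it exists as a pair of enantiomers (2 stereoisomers).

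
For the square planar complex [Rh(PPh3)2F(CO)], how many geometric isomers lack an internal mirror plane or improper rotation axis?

0

In a square planar complex each vertex has one trans partner and two cis neighbours.
The distinct arrangements are (2 in all): PPh3 cis; PPh3 trans.
Each arrangement has an internal mirror plane or centre of symmetry, so none is chiral.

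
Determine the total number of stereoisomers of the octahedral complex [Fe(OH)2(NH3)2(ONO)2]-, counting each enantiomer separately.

An octahedron has six vertices in three trans pairs; every non-trans pair is cis.
Systematic placement gives 5 geometric isomers: OH trans, NH3 trans, ONO trans; OH cis, NH3 trans, ONO cis; OH cis, NH3 cis, ONO trans; OH cis, NH3 cis, ONO cis (chiral); OH trans, NH3 cis, ONO cis.
One of these lacks any improper symmetry element and so occurs as an enantiomeric pair, giving 5 + 1 = 6 stereoisomers in total.

6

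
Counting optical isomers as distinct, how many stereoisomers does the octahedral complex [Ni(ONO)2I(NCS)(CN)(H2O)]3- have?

15

An octahedron has six vertices in three trans pairs; every non-trans pair is cis.
Exhaustive case analysis gives 9 geometric isomers.
Of these, 6 lack any improper symmetry element and so occur as enantiomeric pairs, giving 9 + 6 = 15 stereoisomers in total.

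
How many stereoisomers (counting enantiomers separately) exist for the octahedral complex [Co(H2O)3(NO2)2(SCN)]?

In an octahedral complex each vertex has one trans partner and four cis neighbours.
The distinct arrangements are (3 in all): H2O mer, NO2 cis; H2O mer, NO2 trans; H2O fac, NO2 cis.
Each arrangement has an internal mirror plane or centre of symmetry, so none is chiral.

3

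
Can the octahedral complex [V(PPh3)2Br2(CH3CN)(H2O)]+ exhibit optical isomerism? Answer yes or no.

yes

The six octahedral sites form three mutually perpendicular trans pairs.
Working through the distinct placements yields 6 geometric isomers: PPh3 trans, Br trans; PPh3 cis, Br trans; PPh3 trans, Br cis; PPh3 cis, Br cis (3 arrangements, 2 chiral).
Of these, 2 lack any improper symmetry element and so occur as enantiomeric pairs, giving 6 + 2 = 8 stereoisomers in total.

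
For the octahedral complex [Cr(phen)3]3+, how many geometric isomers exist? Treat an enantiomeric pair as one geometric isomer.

1

An octahedron has six vertices in three trans pairs; every non-trans pair is cis.
Each phen is bidentate and must span two cis positions.
Only one geometric arrangement is possible; it has no improper symmetry element, so it exists as a pair of enantiomers (2 stereoisomers).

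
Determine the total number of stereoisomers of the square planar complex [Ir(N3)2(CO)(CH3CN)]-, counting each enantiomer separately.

2

In a square planar complex each vertex has one trans partner and two cis neighbours.
There are 2 geometric isomers: N3 cis; N3 trans.
Each arrangement has an internal mirror plane or centre of symmetry, so none is chiral.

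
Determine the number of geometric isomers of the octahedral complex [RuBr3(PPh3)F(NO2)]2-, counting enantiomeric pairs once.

4

The six octahedral sites form three mutually perpendicular trans pairs.
Systematic placement gives 4 geometric isomers: Br mer (3 arrangements); Br fac (chiral).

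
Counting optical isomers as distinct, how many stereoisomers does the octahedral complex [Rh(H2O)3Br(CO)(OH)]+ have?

The distinct arrangements are (4 in all): H2O mer (3 arrangements); H2O fac (chiral).
One of these lacks any improper symmetry element and so occurs as an enantiomeric pair, giving 4 + 1 = 5 stereoisomers in total.

5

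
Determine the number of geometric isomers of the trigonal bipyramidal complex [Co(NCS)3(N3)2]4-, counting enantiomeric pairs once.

3

The distinct arrangements are (3 in all): N3 both axial; N3 one axial, one equatorial; N3 both equatorial.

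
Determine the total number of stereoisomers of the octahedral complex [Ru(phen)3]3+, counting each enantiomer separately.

2

Each phen is bidentate and must span two cis positions.
Only one geometric arrangement is possible; it has no improper symmetry element, so it exists as a pair of enantiomers (2 stereoisomers).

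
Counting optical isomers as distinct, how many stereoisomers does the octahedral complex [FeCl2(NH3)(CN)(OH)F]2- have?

15

Systematic enumeration (placing each ligand type in turn and discarding arrangements equivalent by rotation or reflection) gives 9 geometric isomers.
Of these, 6 lack any improper symmetry element and so occur as enantiomeric pairs, giving 9 + 6 = 15 stereoisomers in total.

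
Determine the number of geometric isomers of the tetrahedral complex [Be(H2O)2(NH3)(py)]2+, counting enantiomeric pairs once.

All four vertices of a tetrahedron are equivalent and mutually adjacent, so cis/trans isomerism cannot arise.
Only one geometric arrangement is possible.

1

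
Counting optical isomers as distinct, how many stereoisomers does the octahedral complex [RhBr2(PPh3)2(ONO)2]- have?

An octahedron has six vertices in three trans pairs; every non-trans pair is cis.
Systematic placement gives 5 geometric isomers: Br trans, PPh3 trans, ONO trans; Br trans, PPh3 cis, ONO cis; Br cis, PPh3 trans, ONO cis; Br cis, PPh3 cis, ONO cis (chiral); Br cis, PPh3 cis, ONO trans.
One of these lacks any improper symmetry element and so occurs as an enantiomeric pair, giving 5 + 1 = 6 stereoisomers in total.

6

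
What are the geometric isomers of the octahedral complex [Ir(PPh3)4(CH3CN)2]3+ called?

An octahedron has six vertices in three trans pairs; every non-trans pair is cis.
Working through the distinct placements yields 2 geometric isomers: CH3CN trans; CH3CN cis.

cis and trans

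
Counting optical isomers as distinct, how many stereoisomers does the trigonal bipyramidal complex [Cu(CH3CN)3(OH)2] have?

A trigonal bipyramid has two axial and three equatorial sites, which are chemically inequivalent.
The distinct arrangements are (3 in all): OH both equatorial; OH one axial, one equatorial; OH both axial.
Each arrangement has an internal mirror plane or centre of symmetry, so none is chiral.

3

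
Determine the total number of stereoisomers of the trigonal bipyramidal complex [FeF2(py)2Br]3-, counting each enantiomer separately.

6

A trigonal bipyramid has two axial and three equatorial sites, which are chemically inequivalent.
Systematic enumeration (placing each ligand type in turn and discarding arrangements equivalent by rotation or reflection) gives 5 geometric isomers.
One of these lacks any improper symmetry element and so occurs as an enantiomeric pair, giving 5 + 1 = 6 stereoisomers in total.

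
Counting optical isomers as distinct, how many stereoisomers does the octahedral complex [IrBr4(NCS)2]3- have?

2

The six octahedral sites form three mutually perpendicular trans pairs.
Systematic placement gives 2 geometric isomers: NCS trans; NCS cis.
Each arrangement has an internal mirror plane or centre of symmetry, so none is chiral.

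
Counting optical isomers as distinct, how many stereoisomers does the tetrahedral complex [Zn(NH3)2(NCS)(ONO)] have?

1

Only one geometric arrangement is possible.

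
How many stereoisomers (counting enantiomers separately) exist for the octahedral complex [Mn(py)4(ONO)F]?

2

The six octahedral sites form three mutually perpendicular trans pairs.
Systematic placement gives 2 geometric isomers: ONO and F mutually trans; ONO and F mutually cis.
Each arrangement has an internal mirror plane or centre of symmetry, so none is chiral.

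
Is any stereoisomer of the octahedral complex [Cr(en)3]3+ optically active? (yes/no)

An octahedron has six vertices in three trans pairs; every non-trans pair is cis.
Each en is bidentate and must span two cis positions.
Only one geometric arrangement is possible; it has no improper symmetry element, so it exists as a pair of enantiomers (2 stereoisomers).

yes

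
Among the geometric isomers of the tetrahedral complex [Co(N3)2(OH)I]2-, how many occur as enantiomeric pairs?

0

In a tetrahedral complex all four positions are equivalent and every pair of ligands is adjacent — there is no cis/trans distinction.
Only one geometric arrangement is possible.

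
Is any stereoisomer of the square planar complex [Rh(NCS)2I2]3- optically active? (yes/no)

In a square planar complex each vertex has one trans partner and two cis neighbours.
Systematic placement gives 2 geometric isomers: NCS cis; NCS trans.
Each arrangement has an internal mirror plane or centre of symmetry, so none is chiral.

no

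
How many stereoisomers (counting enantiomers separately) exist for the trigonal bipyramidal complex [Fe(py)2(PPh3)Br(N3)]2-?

A trigonal bipyramid has two axial and three equatorial sites, which are chemically inequivalent.
Exhaustive case analysis gives 7 geometric isomers.
Of these, 3 lack any improper symmetry element and so occur as enantiomeric pairs, giving 7 + 3 = 10 stereoisomers in total.

10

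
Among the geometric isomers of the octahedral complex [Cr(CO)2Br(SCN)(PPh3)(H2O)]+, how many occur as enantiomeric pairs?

Exhaustive case analysis gives 9 geometric isomers.
Of these, 6 lack any improper symmetry element and so occur as enantiomeric pairs, giving 9 + 6 = 15 stereoisomers in total.

6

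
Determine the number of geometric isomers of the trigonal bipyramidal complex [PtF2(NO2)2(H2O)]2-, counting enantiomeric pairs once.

A trigonal bipyramid has two axial and three equatorial sites, which are chemically inequivalent.
Exhaustive case analysis gives 5 geometric isomers.

5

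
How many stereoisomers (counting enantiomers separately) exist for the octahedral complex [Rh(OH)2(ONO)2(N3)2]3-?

6

The six octahedral sites form three mutually perpendicular trans pairs.
There are 5 geometric isomers: OH trans, ONO trans, N3 trans; OH cis, ONO cis, N3 trans; OH cis, ONO trans, N3 cis; OH cis, ONO cis, N3 cis (chiral); OH trans, ONO cis, N3 cis.
One of these lacks any improper symmetry element and so occurs as an enantiomeric pair, giving 5 + 1 = 6 stereoisomers in total.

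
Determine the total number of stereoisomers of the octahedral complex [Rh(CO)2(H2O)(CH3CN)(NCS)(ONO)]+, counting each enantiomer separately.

15

An octahedron has six vertices in three trans pairs; every non-trans pair is cis.
Systematic enumeration (placing each ligand type in turn and discarding arrangements equivalent by rotation or reflection) gives 9 geometric isomers.
Of these, 6 lack any improper symmetry element and so occur as enantiomeric pairs, giving 9 + 6 = 15 stereoisomers in total.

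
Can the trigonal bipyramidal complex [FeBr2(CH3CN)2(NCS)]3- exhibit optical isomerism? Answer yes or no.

yes

A trigonal bipyramid has two axial and three equatorial sites, which are chemically inequivalent.
Placing the ligands in turn and identifying arrangements related by rotation or reflection leaves 5 distinct geometric isomers.
One of these lacks any improper symmetry element and so occurs as an enantiomeric pair, giving 5 + 1 = 6 stereoisomers in total.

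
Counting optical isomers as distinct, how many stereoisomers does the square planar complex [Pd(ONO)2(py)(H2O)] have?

2

A square has two trans pairs of vertices; adjacent vertices are cis.
Working through the distinct placements yields 2 geometric isomers: ONO cis; ONO trans.
Each arrangement has an internal mirror plane or centre of symmetry, so none is chiral.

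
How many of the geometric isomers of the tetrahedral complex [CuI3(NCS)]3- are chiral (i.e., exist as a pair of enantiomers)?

0

All four vertices of a tetrahedron are equivalent and mutually adjacent, so cis/trans isomerism cannot arise.
Only one geometric arrangement is possible.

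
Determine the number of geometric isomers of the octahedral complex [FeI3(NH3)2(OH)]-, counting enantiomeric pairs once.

Working through the distinct placements yields 3 geometric isomers: I mer, NH3 cis; I mer, NH3 trans; I fac, NH3 cis.

3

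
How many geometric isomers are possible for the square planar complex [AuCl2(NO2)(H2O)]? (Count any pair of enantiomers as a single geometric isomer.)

A square has two trans pairs of vertices; adjacent vertices are cis.
There are 2 geometric isomers: Cl cis; Cl trans.

2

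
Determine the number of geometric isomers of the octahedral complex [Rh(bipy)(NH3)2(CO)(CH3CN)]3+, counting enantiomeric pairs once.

The six octahedral sites form three mutually perpendicular trans pairs.
Each bipy is bidentate and must span two cis positions.
There are 4 geometric isomers: NH3 cis (3 arrangements, 2 chiral); NH3 trans.

4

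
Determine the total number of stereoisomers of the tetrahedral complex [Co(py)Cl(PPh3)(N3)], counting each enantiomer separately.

All four vertices of a tetrahedron are equivalent and mutually adjacent, so cis/trans isomerism cannot arise.
Only one geometric arrangement is possible; it has no improper symmetry element, so it exists as a pair of enantiomers (2 stereoisomers).

2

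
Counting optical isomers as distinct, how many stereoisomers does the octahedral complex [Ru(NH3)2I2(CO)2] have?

6

In an octahedral complex each vertex has one trans partner and four cis neighbours.
The distinct arrangements are (5 in all): NH3 trans, I trans, CO trans; NH3 cis, I cis, CO trans; NH3 trans, I cis, CO cis; NH3 cis, I cis, CO cis (chiral); NH3 cis, I trans, CO cis.
One of these lacks any improper symmetry element and so occurs as an enantiomeric pair, giving 5 + 1 = 6 stereoisomers in total.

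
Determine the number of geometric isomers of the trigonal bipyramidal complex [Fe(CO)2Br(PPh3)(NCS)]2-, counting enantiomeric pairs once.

Systematic enumeration (placing each ligand type in turn and discarding arrangements equivalent by rotation or reflection) gives 7 geometric isomers.

7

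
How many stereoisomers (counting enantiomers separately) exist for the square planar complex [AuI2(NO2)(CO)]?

A square has two trans pairs of vertices; adjacent vertices are cis.
The distinct arrangements are (2 in all): I cis; I trans.
Each arrangement has an internal mirror plane or centre of symmetry, so none is chiral.

2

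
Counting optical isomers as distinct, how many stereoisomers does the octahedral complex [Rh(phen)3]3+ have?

Each phen is bidentate and must span two cis positions.
Only one geometric arrangement is possible; it has no improper symmetry element, so it exists as a pair of enantiomers (2 stereoisomers).

2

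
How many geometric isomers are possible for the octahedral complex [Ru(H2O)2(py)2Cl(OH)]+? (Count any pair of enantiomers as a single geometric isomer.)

In an octahedral complex each vertex has one trans partner and four cis neighbours.
Systematic placement gives 6 geometric isomers: H2O cis, py trans; H2O cis, py cis (3 arrangements, 2 chiral); H2O trans, py trans; H2O trans, py cis.

6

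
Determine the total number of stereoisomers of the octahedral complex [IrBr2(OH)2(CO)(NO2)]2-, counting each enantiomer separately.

8

An octahedron has six vertices in three trans pairs; every non-trans pair is cis.
Systematic placement gives 6 geometric isomers: Br trans, OH trans; Br trans, OH cis; Br cis, OH trans; Br cis, OH cis (3 arrangements, 2 chiral).
Of these, 2 lack any improper symmetry element and so occur as enantiomeric pairs, giving 6 + 2 = 8 stereoisomers in total.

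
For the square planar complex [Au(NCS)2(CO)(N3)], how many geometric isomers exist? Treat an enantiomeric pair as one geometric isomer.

2

There are 2 geometric isomers: NCS cis; NCS trans.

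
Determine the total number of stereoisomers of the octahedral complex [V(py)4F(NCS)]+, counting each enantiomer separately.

In an octahedral complex each vertex has one trans partner and four cis neighbours.
Working through the distinct placements yields 2 geometric isomers: F and NCS mutually trans; F and NCS mutually cis.
Each arrangement has an internal mirror plane or centre of symmetry, so none is chiral.

2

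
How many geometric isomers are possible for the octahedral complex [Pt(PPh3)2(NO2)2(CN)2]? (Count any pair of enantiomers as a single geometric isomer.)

5

An octahedron has six vertices in three trans pairs; every non-trans pair is cis.
There are 5 geometric isomers: PPh3 trans, NO2 trans, CN trans; PPh3 cis, NO2 cis, CN trans; PPh3 trans, NO2 cis, CN cis; PPh3 cis, NO2 cis, CN cis (chiral); PPh3 cis, NO2 trans, CN cis.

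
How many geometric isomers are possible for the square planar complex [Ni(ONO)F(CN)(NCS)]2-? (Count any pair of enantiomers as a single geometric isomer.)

3

In a square planar complex each vertex has one trans partner and two cis neighbours.
Systematic placement gives 3 geometric isomers: (CN/NCS trans, F/ONO trans); (CN/ONO trans, F/NCS trans); (CN/F trans, NCS/ONO trans).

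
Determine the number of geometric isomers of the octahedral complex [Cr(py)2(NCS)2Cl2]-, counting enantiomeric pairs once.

5

An octahedron has six vertices in three trans pairs; every non-trans pair is cis.
Working through the distinct placements yields 5 geometric isomers: py trans, NCS trans, Cl trans; py cis, NCS cis, Cl trans; py trans, NCS cis, Cl cis; py cis, NCS cis, Cl cis (chiral); py cis, NCS trans, Cl cis.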